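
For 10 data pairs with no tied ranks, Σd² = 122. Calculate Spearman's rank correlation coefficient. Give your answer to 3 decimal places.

0.261

ρ = 1 − 6Σd² / [n(n²−1)] = 1 − 6×122 / (10×99)
  = 1 − 732/990 = 1 − 0.7394 ≈ 0.261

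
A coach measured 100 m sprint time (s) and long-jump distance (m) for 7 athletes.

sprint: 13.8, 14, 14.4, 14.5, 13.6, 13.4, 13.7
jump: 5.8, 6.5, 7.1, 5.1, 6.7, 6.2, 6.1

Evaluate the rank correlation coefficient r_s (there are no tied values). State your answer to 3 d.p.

-0.179

Rank sprint: 4, 5, 6, 7, 2, 1, 3
Rank jump: 2, 5, 7, 1, 6, 4, 3
d = rank(sprint) − rank(jump): 2, 0, -1, 6, -4, -3, 0; Σd² = 66
ρ = 1 − 6Σd² / [n(n²−1)] = 1 − 6×66 / (7×48) = 1 − 396/336 ≈ -0.179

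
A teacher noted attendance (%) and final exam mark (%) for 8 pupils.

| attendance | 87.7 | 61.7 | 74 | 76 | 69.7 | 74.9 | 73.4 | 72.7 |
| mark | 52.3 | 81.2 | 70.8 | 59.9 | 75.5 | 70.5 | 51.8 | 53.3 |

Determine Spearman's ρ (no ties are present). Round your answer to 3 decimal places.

-0.548

Rank attendance: 8, 1, 5, 7, 2, 6, 4, 3
Rank mark: 2, 8, 6, 4, 7, 5, 1, 3
d = rank(attendance) − rank(mark): 6, -7, -1, 3, -5, 1, 3, 0; Σd² = 130
ρ = 1 − 6Σd² / [n(n²−1)] = 1 − 6×130 / (8×63) = 1 − 780/504 ≈ -0.548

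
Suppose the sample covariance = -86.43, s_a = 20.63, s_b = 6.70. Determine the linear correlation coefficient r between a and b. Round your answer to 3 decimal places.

-0.625

r = Cov(a,b) / (s_a · s_b) = -86.43 / (20.63 × 6.70)
  = -86.43 / 138.2210 ≈ -0.625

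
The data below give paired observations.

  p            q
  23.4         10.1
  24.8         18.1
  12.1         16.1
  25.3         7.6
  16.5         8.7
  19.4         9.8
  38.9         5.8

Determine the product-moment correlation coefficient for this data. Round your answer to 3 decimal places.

n = 7, Σp = 160.4, Σq = 76.2, Σp² = 4110.92, Σq² = 951.96, Σpq = 1631.6
nΣpq − ΣpΣq = 11421.2 − 12222.48 = -801.28
nΣp² − (Σp)² = 28776.44 − 25728.16 = 3048.28; nΣq² − (Σq)² = 6663.72 − 5806.44 = 857.28
r = -801.28 / √(3048.28 × 857.28) = -801.28 / 1616.5486 ≈ -0.496

-0.496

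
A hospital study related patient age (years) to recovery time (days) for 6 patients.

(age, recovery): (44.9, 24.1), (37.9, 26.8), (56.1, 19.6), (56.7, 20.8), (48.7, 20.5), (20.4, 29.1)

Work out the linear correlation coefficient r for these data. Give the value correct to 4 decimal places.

-0.9448

n = 6, Σx = 264.7, Σy = 140.9, Σx² = 12602.37, Σy² = 3382.91, Σxy = 5968.72
nΣxy − ΣxΣy = 35812.32 − 37296.23 = -1483.91
nΣx² − (Σx)² = 75614.22 − 70066.09 = 5548.13; nΣy² − (Σy)² = 20297.46 − 19852.81 = 444.65
r = -1483.91 / √(5548.13 × 444.65) = -1483.91 / 1570.6610 ≈ -0.9448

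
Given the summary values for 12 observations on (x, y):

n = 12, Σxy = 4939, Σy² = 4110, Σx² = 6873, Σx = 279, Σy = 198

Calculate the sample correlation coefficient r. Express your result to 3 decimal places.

0.588

r = (nΣxy − ΣxΣy) / √[(nΣx² − (Σx)²)(nΣy² − (Σy)²)]
Numerator: 12×4939 − 279×198 = 4026
Denominator: √[(82476 − 77841)(49320 − 39204)] = √[4635 × 10116] = 6847.4565
r = 4026 / 6847.4565 ≈ 0.588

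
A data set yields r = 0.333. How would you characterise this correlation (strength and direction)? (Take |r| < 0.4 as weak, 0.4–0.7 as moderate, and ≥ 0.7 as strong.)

r = 0.333 > 0 so the relationship is positive.
|r| = 0.333, which falls in the weak range.

weak positive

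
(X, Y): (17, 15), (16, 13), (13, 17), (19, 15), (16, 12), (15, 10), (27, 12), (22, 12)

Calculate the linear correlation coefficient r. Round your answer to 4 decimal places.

n = 8, ΣX = 145, ΣY = 106, ΣX² = 2769, ΣY² = 1440, ΣXY = 1899
nΣXY − ΣXΣY = 15192 − 15370 = -178
nΣX² − (ΣX)² = 22152 − 21025 = 1127; nΣY² − (ΣY)² = 11520 − 11236 = 284
r = -178 / √(1127 × 284) = -178 / 565.7455 ≈ -0.3146

-0.3146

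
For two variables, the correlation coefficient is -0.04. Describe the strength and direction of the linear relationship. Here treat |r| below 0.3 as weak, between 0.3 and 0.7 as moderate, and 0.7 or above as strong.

r = -0.04 < 0 so the relationship is negative.
|r| = 0.04, which falls in the weak range.

weak negative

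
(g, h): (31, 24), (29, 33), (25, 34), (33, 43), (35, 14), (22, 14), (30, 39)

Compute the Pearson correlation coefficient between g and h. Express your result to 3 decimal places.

0.164

n = 7, Σg = 205, Σh = 201, Σg² = 6125, Σh² = 6583, Σgh = 5938
nΣgh − ΣgΣh = 41566 − 41205 = 361
nΣg² − (Σg)² = 42875 − 42025 = 850; nΣh² − (Σh)² = 46081 − 40401 = 5680
r = 361 / √(850 × 5680) = 361 / 2197.2710 ≈ 0.164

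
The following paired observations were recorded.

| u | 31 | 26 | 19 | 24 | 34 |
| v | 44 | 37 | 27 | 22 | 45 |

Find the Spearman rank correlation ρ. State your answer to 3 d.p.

Rank u: 4, 3, 1, 2, 5
Rank v: 4, 3, 2, 1, 5
d = rank(u) − rank(v): 0, 0, -1, 1, 0; Σd² = 2
ρ = 1 − 6Σd² / [n(n²−1)] = 1 − 6×2 / (5×24) = 1 − 12/120 ≈ 0.900

0.900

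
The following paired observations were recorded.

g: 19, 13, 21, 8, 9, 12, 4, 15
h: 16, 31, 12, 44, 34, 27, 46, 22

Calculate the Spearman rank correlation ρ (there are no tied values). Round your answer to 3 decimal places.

Rank g: 7, 5, 8, 2, 3, 4, 1, 6
Rank h: 2, 5, 1, 7, 6, 4, 8, 3
d = rank(g) − rank(h): 5, 0, 7, -5, -3, 0, -7, 3; Σd² = 166
ρ = 1 − 6Σd² / [n(n²−1)] = 1 − 6×166 / (8×63) = 1 − 996/504 ≈ -0.976

-0.976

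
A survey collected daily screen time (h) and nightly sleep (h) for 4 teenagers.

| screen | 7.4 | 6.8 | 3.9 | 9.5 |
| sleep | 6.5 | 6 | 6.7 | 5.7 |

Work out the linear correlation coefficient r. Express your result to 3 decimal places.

n = 4, Σx = 27.6, Σy = 24.9, Σx² = 206.46, Σy² = 155.63, Σxy = 169.18
nΣxy − ΣxΣy = 676.72 − 687.24 = -10.52
nΣx² − (Σx)² = 825.84 − 761.76 = 64.08; nΣy² − (Σy)² = 622.52 − 620.01 = 2.51
r = -10.52 / √(64.08 × 2.51) = -10.52 / 12.6823 ≈ -0.830

-0.830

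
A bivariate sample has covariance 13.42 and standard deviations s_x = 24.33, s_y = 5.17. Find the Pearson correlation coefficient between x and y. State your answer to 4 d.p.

0.1067

r = Cov(x,y) / (s_x · s_y) = 13.42 / (24.33 × 5.17)
  = 13.42 / 125.7861 ≈ 0.1067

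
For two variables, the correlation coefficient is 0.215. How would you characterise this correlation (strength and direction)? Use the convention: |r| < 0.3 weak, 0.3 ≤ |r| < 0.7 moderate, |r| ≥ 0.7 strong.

weak positive

r = 0.215 > 0 so the relationship is positive.
|r| = 0.215, which falls in the weak range.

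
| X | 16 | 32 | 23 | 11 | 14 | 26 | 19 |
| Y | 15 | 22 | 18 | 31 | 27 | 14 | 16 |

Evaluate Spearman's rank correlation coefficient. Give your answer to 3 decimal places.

Rank X: 3, 7, 5, 1, 2, 6, 4
Rank Y: 2, 5, 4, 7, 6, 1, 3
d = rank(X) − rank(Y): 1, 2, 1, -6, -4, 5, 1; Σd² = 84
ρ = 1 − 6Σd² / [n(n²−1)] = 1 − 6×84 / (7×48) = 1 − 504/336 ≈ -0.500

-0.500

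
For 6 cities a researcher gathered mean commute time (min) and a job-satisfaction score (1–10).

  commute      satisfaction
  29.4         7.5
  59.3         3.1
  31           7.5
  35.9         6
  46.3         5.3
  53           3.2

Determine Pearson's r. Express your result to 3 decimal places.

-0.975

n = 6, Σx = 254.9, Σy = 32.6, Σx² = 11583.35, Σy² = 196.44, Σxy = 1267.22
nΣxy − ΣxΣy = 7603.32 − 8309.74 = -706.42
nΣx² − (Σx)² = 69500.1 − 64974.01 = 4526.09; nΣy² − (Σy)² = 1178.64 − 1062.76 = 115.88
r = -706.42 / √(4526.09 × 115.88) = -706.42 / 724.2122 ≈ -0.975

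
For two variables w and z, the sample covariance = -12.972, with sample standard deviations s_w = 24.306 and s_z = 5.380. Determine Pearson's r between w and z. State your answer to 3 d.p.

r = Cov(w,z) / (s_w · s_z) = -12.972 / (24.306 × 5.380)
  = -12.972 / 130.7663 ≈ -0.099

-0.099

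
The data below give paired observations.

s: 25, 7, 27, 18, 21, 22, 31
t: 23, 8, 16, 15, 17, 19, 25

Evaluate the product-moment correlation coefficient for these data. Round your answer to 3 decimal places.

n = 7, Σs = 151, Σt = 123, Σs² = 3613, Σt² = 2349, Σst = 2883
nΣst − ΣsΣt = 20181 − 18573 = 1608
nΣs² − (Σs)² = 25291 − 22801 = 2490; nΣt² − (Σt)² = 16443 − 15129 = 1314
r = 1608 / √(2490 × 1314) = 1608 / 1808.8284 ≈ 0.889

0.889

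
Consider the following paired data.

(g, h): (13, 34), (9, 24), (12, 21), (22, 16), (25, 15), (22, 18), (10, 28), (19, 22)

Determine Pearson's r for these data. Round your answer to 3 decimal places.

n = 8, Σg = 132, Σh = 178, Σg² = 2448, Σh² = 4246, Σgh = 2731
nΣgh − ΣgΣh = 21848 − 23496 = -1648
nΣg² − (Σg)² = 19584 − 17424 = 2160; nΣh² − (Σh)² = 33968 − 31684 = 2284
r = -1648 / √(2160 × 2284) = -1648 / 2221.1348 ≈ -0.742

-0.742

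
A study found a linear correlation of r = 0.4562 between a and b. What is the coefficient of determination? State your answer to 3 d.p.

0.208

r² = (0.4562)² = 0.208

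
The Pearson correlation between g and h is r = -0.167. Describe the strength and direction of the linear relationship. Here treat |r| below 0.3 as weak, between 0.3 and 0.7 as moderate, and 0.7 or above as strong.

weak negative

r = -0.167 < 0 so the relationship is negative.
|r| = 0.167, which falls in the weak range.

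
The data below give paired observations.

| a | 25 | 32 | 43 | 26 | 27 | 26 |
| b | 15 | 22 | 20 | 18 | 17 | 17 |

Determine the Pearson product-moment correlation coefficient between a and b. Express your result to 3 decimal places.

0.655

n = 6, Σa = 179, Σb = 109, Σa² = 5579, Σb² = 2011, Σab = 3308
nΣab − ΣaΣb = 19848 − 19511 = 337
nΣa² − (Σa)² = 33474 − 32041 = 1433; nΣb² − (Σb)² = 12066 − 11881 = 185
r = 337 / √(1433 × 185) = 337 / 514.8835 ≈ 0.655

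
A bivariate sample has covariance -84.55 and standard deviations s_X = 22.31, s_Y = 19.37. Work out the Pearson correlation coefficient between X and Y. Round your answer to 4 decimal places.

r = Cov(X,Y) / (s_X · s_Y) = -84.55 / (22.31 × 19.37)
  = -84.55 / 432.1447 ≈ -0.1957

-0.1957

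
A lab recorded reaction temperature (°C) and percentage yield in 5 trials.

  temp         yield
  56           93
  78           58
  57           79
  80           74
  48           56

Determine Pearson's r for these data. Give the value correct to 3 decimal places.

-0.142

n = 5, Σx = 319, Σy = 360, Σx² = 21173, Σy² = 26866, Σxy = 22843
nΣxy − ΣxΣy = 114215 − 114840 = -625
nΣx² − (Σx)² = 105865 − 101761 = 4104; nΣy² − (Σy)² = 134330 − 129600 = 4730
r = -625 / √(4104 × 4730) = -625 / 4405.8960 ≈ -0.142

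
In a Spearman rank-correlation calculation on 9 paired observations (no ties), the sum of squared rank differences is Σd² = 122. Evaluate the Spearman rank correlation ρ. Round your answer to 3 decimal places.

ρ = 1 − 6Σd² / [n(n²−1)] = 1 − 6×122 / (9×80)
  = 1 − 732/720 = 1 − 1.0167 ≈ -0.017

-0.017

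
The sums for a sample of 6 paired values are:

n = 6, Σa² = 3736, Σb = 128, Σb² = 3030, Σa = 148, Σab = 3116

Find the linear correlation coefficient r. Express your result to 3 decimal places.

r = (nΣab − ΣaΣb) / √[(nΣa² − (Σa)²)(nΣb² − (Σb)²)]
Numerator: 6×3116 − 148×128 = -248
Denominator: √[(22416 − 21904)(18180 − 16384)] = √[512 × 1796] = 958.9327
r = -248 / 958.9327 ≈ -0.259

-0.259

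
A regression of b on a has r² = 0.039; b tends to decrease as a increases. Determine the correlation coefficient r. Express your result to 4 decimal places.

-0.1975

|r| = √0.039 = 0.1975
The association is negative, so r = −0.1975.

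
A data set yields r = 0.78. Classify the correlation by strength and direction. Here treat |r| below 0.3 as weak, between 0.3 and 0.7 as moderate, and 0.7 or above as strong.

strong positive

r = 0.78 > 0 so the relationship is positive.
|r| = 0.78, which falls in the strong range.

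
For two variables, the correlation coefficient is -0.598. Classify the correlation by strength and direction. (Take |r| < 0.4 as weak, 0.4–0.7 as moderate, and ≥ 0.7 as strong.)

moderate negative

r = -0.598 < 0 so the relationship is negative.
|r| = 0.598, which falls in the moderate range.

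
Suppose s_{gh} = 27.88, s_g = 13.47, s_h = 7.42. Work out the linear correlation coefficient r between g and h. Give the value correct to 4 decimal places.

0.2789

r = Cov(g,h) / (s_g · s_h) = 27.88 / (13.47 × 7.42)
  = 27.88 / 99.9474 ≈ 0.2789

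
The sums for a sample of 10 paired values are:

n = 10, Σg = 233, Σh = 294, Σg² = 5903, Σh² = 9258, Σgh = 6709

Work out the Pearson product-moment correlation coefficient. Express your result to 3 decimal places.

r = (nΣgh − ΣgΣh) / √[(nΣg² − (Σg)²)(nΣh² − (Σh)²)]
Numerator: 10×6709 − 233×294 = -1412
Denominator: √[(59030 − 54289)(92580 − 86436)] = √[4741 × 6144] = 5397.1014
r = -1412 / 5397.1014 ≈ -0.262

-0.262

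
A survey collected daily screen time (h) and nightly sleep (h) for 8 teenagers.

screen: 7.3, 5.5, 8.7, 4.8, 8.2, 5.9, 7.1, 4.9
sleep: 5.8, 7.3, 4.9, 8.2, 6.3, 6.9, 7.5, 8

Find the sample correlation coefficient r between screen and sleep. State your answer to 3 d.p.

n = 8, Σx = 52.4, Σy = 54.9, Σx² = 358.74, Σy² = 385.73, Σxy = 349.3
nΣxy − ΣxΣy = 2794.4 − 2876.76 = -82.36
nΣx² − (Σx)² = 2869.92 − 2745.76 = 124.16; nΣy² − (Σy)² = 3085.84 − 3014.01 = 71.83
r = -82.36 / √(124.16 × 71.83) = -82.36 / 94.4373 ≈ -0.872

-0.872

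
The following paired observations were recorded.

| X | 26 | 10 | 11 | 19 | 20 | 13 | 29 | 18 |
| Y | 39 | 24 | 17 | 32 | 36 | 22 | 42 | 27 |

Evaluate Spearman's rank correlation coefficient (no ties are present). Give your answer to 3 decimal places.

Rank X: 7, 1, 2, 5, 6, 3, 8, 4
Rank Y: 7, 3, 1, 5, 6, 2, 8, 4
d = rank(X) − rank(Y): 0, -2, 1, 0, 0, 1, 0, 0; Σd² = 6
ρ = 1 − 6Σd² / [n(n²−1)] = 1 − 6×6 / (8×63) = 1 − 36/504 ≈ 0.929

0.929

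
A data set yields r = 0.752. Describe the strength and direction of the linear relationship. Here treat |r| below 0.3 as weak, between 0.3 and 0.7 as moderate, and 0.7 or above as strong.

strong positive

r = 0.752 > 0 so the relationship is positive.
|r| = 0.752, which falls in the strong range.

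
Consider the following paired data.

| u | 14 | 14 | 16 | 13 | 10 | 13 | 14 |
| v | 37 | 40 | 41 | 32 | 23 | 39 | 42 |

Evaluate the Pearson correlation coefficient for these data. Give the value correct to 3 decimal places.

0.877

n = 7, Σu = 94, Σv = 254, Σu² = 1282, Σv² = 9488, Σuv = 3475
nΣuv − ΣuΣv = 24325 − 23876 = 449
nΣu² − (Σu)² = 8974 − 8836 = 138; nΣv² − (Σv)² = 66416 − 64516 = 1900
r = 449 / √(138 × 1900) = 449 / 512.0547 ≈ 0.877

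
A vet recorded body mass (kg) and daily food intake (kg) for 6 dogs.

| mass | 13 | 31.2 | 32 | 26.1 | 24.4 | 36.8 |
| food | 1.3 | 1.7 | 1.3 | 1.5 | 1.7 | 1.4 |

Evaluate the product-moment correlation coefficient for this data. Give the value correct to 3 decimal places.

0.154

n = 6, Σx = 163.5, Σy = 8.9, Σx² = 4797.25, Σy² = 13.37, Σxy = 243.69
nΣxy − ΣxΣy = 1462.14 − 1455.15 = 6.99
nΣx² − (Σx)² = 28783.5 − 26732.25 = 2051.25; nΣy² − (Σy)² = 80.22 − 79.21 = 1.01
r = 6.99 / √(2051.25 × 1.01) = 6.99 / 45.5166 ≈ 0.154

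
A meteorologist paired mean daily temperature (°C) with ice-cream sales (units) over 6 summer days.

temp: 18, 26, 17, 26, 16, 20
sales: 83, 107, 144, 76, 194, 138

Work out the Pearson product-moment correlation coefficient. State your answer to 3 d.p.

-0.656

n = 6, Σx = 123, Σy = 742, Σx² = 2621, Σy² = 101530, Σxy = 14564
nΣxy − ΣxΣy = 87384 − 91266 = -3882
nΣx² − (Σx)² = 15726 − 15129 = 597; nΣy² − (Σy)² = 609180 − 550564 = 58616
r = -3882 / √(597 × 58616) = -3882 / 5915.5517 ≈ -0.656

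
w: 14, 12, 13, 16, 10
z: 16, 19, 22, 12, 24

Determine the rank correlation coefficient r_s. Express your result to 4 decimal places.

-0.9000

Rank w: 4, 2, 3, 5, 1
Rank z: 2, 3, 4, 1, 5
d = rank(w) − rank(z): 2, -1, -1, 4, -4; Σd² = 38
ρ = 1 − 6Σd² / [n(n²−1)] = 1 − 6×38 / (5×24) = 1 − 228/120 ≈ -0.9000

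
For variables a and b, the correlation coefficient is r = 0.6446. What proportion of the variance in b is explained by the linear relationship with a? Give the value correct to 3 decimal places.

r² = (0.6446)² = 0.416

0.416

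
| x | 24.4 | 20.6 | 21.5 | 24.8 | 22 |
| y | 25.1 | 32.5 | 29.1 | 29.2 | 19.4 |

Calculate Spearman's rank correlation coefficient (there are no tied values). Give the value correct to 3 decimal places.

-0.300

Rank x: 4, 1, 2, 5, 3
Rank y: 2, 5, 3, 4, 1
d = rank(x) − rank(y): 2, -4, -1, 1, 2; Σd² = 26
ρ = 1 − 6Σd² / [n(n²−1)] = 1 − 6×26 / (5×24) = 1 − 156/120 ≈ -0.300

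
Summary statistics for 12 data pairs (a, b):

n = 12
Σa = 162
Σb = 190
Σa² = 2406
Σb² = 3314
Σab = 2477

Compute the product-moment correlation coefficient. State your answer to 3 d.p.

r = (nΣab − ΣaΣb) / √[(nΣa² − (Σa)²)(nΣb² − (Σb)²)]
Numerator: 12×2477 − 162×190 = -1056
Denominator: √[(28872 − 26244)(39768 − 36100)] = √[2628 × 3668] = 3104.7551
r = -1056 / 3104.7551 ≈ -0.340

-0.340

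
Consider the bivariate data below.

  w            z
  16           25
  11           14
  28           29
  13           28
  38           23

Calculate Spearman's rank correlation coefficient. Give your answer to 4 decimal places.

0.3000

Rank w: 3, 1, 4, 2, 5
Rank z: 3, 1, 5, 4, 2
d = rank(w) − rank(z): 0, 0, -1, -2, 3; Σd² = 14
ρ = 1 − 6Σd² / [n(n²−1)] = 1 − 6×14 / (5×24) = 1 − 84/120 ≈ 0.3000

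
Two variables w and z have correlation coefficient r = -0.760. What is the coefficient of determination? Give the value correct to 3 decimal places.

0.578

r² = (-0.760)² = 0.578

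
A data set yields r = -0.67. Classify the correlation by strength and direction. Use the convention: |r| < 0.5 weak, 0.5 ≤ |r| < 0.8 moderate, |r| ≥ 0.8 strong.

moderate negative

r = -0.67 < 0 so the relationship is negative.
|r| = 0.67, which falls in the moderate range.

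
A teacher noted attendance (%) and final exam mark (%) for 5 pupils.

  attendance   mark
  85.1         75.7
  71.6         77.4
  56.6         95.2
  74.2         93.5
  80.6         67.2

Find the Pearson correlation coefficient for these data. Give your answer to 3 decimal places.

n = 5, Σx = 368.1, Σy = 409, Σx² = 27574.13, Σy² = 34042.38, Σxy = 29726.25
nΣxy − ΣxΣy = 148631.25 − 150552.9 = -1921.65
nΣx² − (Σx)² = 137870.65 − 135497.61 = 2373.04; nΣy² − (Σy)² = 170211.9 − 167281 = 2930.9
r = -1921.65 / √(2373.04 × 2930.9) = -1921.65 / 2637.2605 ≈ -0.729

-0.729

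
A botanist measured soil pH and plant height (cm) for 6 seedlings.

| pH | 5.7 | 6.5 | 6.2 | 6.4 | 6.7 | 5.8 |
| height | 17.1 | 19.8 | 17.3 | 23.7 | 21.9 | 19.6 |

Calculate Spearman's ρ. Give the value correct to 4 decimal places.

0.7714

Rank pH: 1, 5, 3, 4, 6, 2
Rank height: 1, 4, 2, 6, 5, 3
d = rank(pH) − rank(height): 0, 1, 1, -2, 1, -1; Σd² = 8
ρ = 1 − 6Σd² / [n(n²−1)] = 1 − 6×8 / (6×35) = 1 − 48/210 ≈ 0.7714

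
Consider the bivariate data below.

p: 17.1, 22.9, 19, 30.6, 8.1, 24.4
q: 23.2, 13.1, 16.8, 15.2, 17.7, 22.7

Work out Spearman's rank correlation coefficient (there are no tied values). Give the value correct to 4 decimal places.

Rank p: 2, 4, 3, 6, 1, 5
Rank q: 6, 1, 3, 2, 4, 5
d = rank(p) − rank(q): -4, 3, 0, 4, -3, 0; Σd² = 50
ρ = 1 − 6Σd² / [n(n²−1)] = 1 − 6×50 / (6×35) = 1 − 300/210 ≈ -0.4286

-0.4286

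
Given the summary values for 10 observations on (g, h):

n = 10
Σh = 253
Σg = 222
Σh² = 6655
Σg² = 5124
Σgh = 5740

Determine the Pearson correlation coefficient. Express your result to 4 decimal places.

r = (nΣgh − ΣgΣh) / √[(nΣg² − (Σg)²)(nΣh² − (Σh)²)]
Numerator: 10×5740 − 222×253 = 1234
Denominator: √[(51240 − 49284)(66550 − 64009)] = √[1956 × 2541] = 2229.3936
r = 1234 / 2229.3936 ≈ 0.5535

0.5535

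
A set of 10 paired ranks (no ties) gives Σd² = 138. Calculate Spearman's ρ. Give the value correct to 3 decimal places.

ρ = 1 − 6Σd² / [n(n²−1)] = 1 − 6×138 / (10×99)
  = 1 − 828/990 = 1 − 0.8364 ≈ 0.164

0.164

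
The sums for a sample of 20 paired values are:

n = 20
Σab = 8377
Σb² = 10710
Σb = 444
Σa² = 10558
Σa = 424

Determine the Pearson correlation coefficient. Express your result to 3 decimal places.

r = (nΣab − ΣaΣb) / √[(nΣa² − (Σa)²)(nΣb² − (Σb)²)]
Numerator: 20×8377 − 424×444 = -20716
Denominator: √[(211160 − 179776)(214200 − 197136)] = √[31384 × 17064] = 23141.6632
r = -20716 / 23141.6632 ≈ -0.895

-0.895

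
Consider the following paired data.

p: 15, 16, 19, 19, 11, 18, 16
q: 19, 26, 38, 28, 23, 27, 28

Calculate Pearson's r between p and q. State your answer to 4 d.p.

n = 7, Σp = 114, Σq = 189, Σp² = 1904, Σq² = 5307, Σpq = 3142
nΣpq − ΣpΣq = 21994 − 21546 = 448
nΣp² − (Σp)² = 13328 − 12996 = 332; nΣq² − (Σq)² = 37149 − 35721 = 1428
r = 448 / √(332 × 1428) = 448 / 688.5463 ≈ 0.6506

0.6506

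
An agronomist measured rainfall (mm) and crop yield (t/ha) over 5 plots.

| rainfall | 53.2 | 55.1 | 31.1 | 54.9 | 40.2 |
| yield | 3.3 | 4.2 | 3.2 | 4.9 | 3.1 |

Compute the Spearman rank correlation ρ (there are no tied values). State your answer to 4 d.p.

0.8000

Rank rainfall: 3, 5, 1, 4, 2
Rank yield: 3, 4, 2, 5, 1
d = rank(rainfall) − rank(yield): 0, 1, -1, -1, 1; Σd² = 4
ρ = 1 − 6Σd² / [n(n²−1)] = 1 − 6×4 / (5×24) = 1 − 24/120 ≈ 0.8000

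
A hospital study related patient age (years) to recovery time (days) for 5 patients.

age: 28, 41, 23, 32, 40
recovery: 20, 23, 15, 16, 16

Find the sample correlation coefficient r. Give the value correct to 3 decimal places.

n = 5, Σx = 164, Σy = 90, Σx² = 5618, Σy² = 1666, Σxy = 3000
nΣxy − ΣxΣy = 15000 − 14760 = 240
nΣx² − (Σx)² = 28090 − 26896 = 1194; nΣy² − (Σy)² = 8330 − 8100 = 230
r = 240 / √(1194 × 230) = 240 / 524.0420 ≈ 0.458

0.458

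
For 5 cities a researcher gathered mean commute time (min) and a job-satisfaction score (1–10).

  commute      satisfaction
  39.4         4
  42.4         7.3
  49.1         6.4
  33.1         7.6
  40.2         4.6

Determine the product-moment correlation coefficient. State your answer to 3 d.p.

-0.088

n = 5, Σx = 204.2, Σy = 29.9, Σx² = 8472.58, Σy² = 189.17, Σxy = 1217.84
nΣxy − ΣxΣy = 6089.2 − 6105.58 = -16.38
nΣx² − (Σx)² = 42362.9 − 41697.64 = 665.26; nΣy² − (Σy)² = 945.85 − 894.01 = 51.84
r = -16.38 / √(665.26 × 51.84) = -16.38 / 185.7070 ≈ -0.088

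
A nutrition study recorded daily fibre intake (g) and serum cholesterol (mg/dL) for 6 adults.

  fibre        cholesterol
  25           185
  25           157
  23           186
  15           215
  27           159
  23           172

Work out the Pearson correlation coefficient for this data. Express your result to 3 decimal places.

n = 6, Σx = 138, Σy = 1074, Σx² = 3262, Σy² = 194560, Σxy = 24302
nΣxy − ΣxΣy = 145812 − 148212 = -2400
nΣx² − (Σx)² = 19572 − 19044 = 528; nΣy² − (Σy)² = 1167360 − 1153476 = 13884
r = -2400 / √(528 × 13884) = -2400 / 2707.5361 ≈ -0.886

-0.886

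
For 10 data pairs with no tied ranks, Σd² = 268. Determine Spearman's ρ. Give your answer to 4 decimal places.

-0.6242

ρ = 1 − 6Σd² / [n(n²−1)] = 1 − 6×268 / (10×99)
  = 1 − 1608/990 = 1 − 1.62424 ≈ -0.6242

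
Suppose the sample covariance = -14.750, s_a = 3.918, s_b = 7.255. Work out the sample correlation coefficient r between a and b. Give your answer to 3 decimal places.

r = Cov(a,b) / (s_a · s_b) = -14.750 / (3.918 × 7.255)
  = -14.750 / 28.4251 ≈ -0.519

-0.519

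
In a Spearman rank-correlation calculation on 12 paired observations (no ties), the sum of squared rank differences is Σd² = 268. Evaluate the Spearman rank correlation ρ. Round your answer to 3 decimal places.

ρ = 1 − 6Σd² / [n(n²−1)] = 1 − 6×268 / (12×143)
  = 1 − 1608/1716 = 1 − 0.9371 ≈ 0.063

0.063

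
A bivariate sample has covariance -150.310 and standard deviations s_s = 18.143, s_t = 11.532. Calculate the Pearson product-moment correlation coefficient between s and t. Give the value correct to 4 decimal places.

-0.7184

r = Cov(s,t) / (s_s · s_t) = -150.310 / (18.143 × 11.532)
  = -150.310 / 209.2251 ≈ -0.7184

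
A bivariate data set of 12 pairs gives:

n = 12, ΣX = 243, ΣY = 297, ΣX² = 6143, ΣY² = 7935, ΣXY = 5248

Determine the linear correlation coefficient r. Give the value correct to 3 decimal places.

-0.907

r = (nΣXY − ΣXΣY) / √[(nΣX² − (ΣX)²)(nΣY² − (ΣY)²)]
Numerator: 12×5248 − 243×297 = -9195
Denominator: √[(73716 − 59049)(95220 − 88209)] = √[14667 × 7011] = 10140.5294
r = -9195 / 10140.5294 ≈ -0.907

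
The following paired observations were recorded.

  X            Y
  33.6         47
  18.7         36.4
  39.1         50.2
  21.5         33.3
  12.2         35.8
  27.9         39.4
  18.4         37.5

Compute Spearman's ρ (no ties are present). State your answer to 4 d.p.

0.7500

Rank X: 6, 3, 7, 4, 1, 5, 2
Rank Y: 6, 3, 7, 1, 2, 5, 4
d = rank(X) − rank(Y): 0, 0, 0, 3, -1, 0, -2; Σd² = 14
ρ = 1 − 6Σd² / [n(n²−1)] = 1 − 6×14 / (7×48) = 1 − 84/336 ≈ 0.7500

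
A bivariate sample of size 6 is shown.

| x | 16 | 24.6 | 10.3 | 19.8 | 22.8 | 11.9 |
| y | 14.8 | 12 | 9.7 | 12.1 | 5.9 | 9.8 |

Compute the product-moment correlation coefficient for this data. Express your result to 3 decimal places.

-0.079

n = 6, Σx = 105.4, Σy = 64.3, Σx² = 2020.74, Σy² = 734.39, Σxy = 1122.63
nΣxy − ΣxΣy = 6735.78 − 6777.22 = -41.44
nΣx² − (Σx)² = 12124.44 − 11109.16 = 1015.28; nΣy² − (Σy)² = 4406.34 − 4134.49 = 271.85
r = -41.44 / √(1015.28 × 271.85) = -41.44 / 525.3607 ≈ -0.079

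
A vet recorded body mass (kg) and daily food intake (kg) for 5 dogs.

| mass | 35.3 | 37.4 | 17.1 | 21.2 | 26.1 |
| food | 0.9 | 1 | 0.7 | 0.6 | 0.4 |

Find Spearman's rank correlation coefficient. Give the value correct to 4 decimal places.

0.6000

Rank mass: 4, 5, 1, 2, 3
Rank food: 4, 5, 3, 2, 1
d = rank(mass) − rank(food): 0, 0, -2, 0, 2; Σd² = 8
ρ = 1 − 6Σd² / [n(n²−1)] = 1 − 6×8 / (5×24) = 1 − 48/120 ≈ 0.6000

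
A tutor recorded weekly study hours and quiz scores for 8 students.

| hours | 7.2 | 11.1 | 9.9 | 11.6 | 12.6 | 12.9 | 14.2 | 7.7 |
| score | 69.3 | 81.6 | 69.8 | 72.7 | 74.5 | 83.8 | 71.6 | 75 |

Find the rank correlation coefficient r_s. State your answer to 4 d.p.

0.3571

Rank hours: 1, 4, 3, 5, 6, 7, 8, 2
Rank score: 1, 7, 2, 4, 5, 8, 3, 6
d = rank(hours) − rank(score): 0, -3, 1, 1, 1, -1, 5, -4; Σd² = 54
ρ = 1 − 6Σd² / [n(n²−1)] = 1 − 6×54 / (8×63) = 1 − 324/504 ≈ 0.3571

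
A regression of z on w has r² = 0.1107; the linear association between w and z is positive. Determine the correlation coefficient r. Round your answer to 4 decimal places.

0.3327

|r| = √0.1107 = 0.3327
The association is positive, so r = 0.3327.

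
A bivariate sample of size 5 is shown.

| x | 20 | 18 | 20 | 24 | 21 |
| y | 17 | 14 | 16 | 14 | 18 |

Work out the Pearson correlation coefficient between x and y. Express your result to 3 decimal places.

-0.089

n = 5, Σx = 103, Σy = 79, Σx² = 2141, Σy² = 1261, Σxy = 1626
nΣxy − ΣxΣy = 8130 − 8137 = -7
nΣx² − (Σx)² = 10705 − 10609 = 96; nΣy² − (Σy)² = 6305 − 6241 = 64
r = -7 / √(96 × 64) = -7 / 78.3837 ≈ -0.089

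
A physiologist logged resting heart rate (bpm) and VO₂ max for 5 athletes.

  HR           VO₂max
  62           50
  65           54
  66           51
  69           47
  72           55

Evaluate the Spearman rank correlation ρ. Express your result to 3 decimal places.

Rank HR: 1, 2, 3, 4, 5
Rank VO₂max: 2, 4, 3, 1, 5
d = rank(HR) − rank(VO₂max): -1, -2, 0, 3, 0; Σd² = 14
ρ = 1 − 6Σd² / [n(n²−1)] = 1 − 6×14 / (5×24) = 1 − 84/120 ≈ 0.300

0.300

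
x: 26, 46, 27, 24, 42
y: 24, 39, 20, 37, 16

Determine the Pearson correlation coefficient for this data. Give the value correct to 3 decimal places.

0.072

n = 5, Σx = 165, Σy = 136, Σx² = 5861, Σy² = 4122, Σxy = 4518
nΣxy − ΣxΣy = 22590 − 22440 = 150
nΣx² − (Σx)² = 29305 − 27225 = 2080; nΣy² − (Σy)² = 20610 − 18496 = 2114
r = 150 / √(2080 × 2114) = 150 / 2096.9311 ≈ 0.072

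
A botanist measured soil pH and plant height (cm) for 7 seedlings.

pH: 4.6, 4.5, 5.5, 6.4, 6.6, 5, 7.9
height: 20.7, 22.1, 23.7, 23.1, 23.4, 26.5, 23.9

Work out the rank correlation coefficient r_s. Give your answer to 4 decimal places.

Rank pH: 2, 1, 4, 5, 6, 3, 7
Rank height: 1, 2, 5, 3, 4, 7, 6
d = rank(pH) − rank(height): 1, -1, -1, 2, 2, -4, 1; Σd² = 28
ρ = 1 − 6Σd² / [n(n²−1)] = 1 − 6×28 / (7×48) = 1 − 168/336 ≈ 0.5000

0.5000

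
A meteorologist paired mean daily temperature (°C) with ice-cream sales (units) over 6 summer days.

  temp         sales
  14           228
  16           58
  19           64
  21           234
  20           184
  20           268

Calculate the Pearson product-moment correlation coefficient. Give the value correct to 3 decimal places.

0.240

n = 6, Σx = 110, Σy = 1036, Σx² = 2054, Σy² = 219880, Σxy = 19290
nΣxy − ΣxΣy = 115740 − 113960 = 1780
nΣx² − (Σx)² = 12324 − 12100 = 224; nΣy² − (Σy)² = 1319280 − 1073296 = 245984
r = 1780 / √(224 × 245984) = 1780 / 7422.9654 ≈ 0.240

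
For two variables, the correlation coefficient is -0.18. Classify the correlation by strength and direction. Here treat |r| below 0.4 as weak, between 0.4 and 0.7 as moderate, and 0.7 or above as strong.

r = -0.18 < 0 so the relationship is negative.
|r| = 0.18, which falls in the weak range.

weak negative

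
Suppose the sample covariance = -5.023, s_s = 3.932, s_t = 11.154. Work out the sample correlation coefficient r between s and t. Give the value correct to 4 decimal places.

-0.1145

r = Cov(s,t) / (s_s · s_t) = -5.023 / (3.932 × 11.154)
  = -5.023 / 43.8575 ≈ -0.1145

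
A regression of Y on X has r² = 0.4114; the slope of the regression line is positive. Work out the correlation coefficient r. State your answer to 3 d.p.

|r| = √0.4114 = 0.641
The association is positive, so r = 0.641.

0.641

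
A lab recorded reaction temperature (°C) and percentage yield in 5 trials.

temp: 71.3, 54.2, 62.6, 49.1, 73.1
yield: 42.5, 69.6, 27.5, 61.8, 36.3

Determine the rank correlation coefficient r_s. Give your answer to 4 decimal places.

-0.6000

Rank temp: 4, 2, 3, 1, 5
Rank yield: 3, 5, 1, 4, 2
d = rank(temp) − rank(yield): 1, -3, 2, -3, 3; Σd² = 32
ρ = 1 − 6Σd² / [n(n²−1)] = 1 − 6×32 / (5×24) = 1 − 192/120 ≈ -0.6000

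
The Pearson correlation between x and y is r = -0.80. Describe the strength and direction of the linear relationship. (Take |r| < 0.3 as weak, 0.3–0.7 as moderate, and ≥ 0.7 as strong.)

strong negative

r = -0.80 < 0 so the relationship is negative.
|r| = 0.80, which falls in the strong range.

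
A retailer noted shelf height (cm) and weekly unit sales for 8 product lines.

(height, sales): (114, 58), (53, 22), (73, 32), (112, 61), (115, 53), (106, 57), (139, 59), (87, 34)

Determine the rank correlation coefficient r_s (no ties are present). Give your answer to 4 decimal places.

Rank height: 6, 1, 2, 5, 7, 4, 8, 3
Rank sales: 6, 1, 2, 8, 4, 5, 7, 3
d = rank(height) − rank(sales): 0, 0, 0, -3, 3, -1, 1, 0; Σd² = 20
ρ = 1 − 6Σd² / [n(n²−1)] = 1 − 6×20 / (8×63) = 1 − 120/504 ≈ 0.7619

0.7619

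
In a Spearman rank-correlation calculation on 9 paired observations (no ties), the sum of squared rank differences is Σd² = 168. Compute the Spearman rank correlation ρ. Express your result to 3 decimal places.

ρ = 1 − 6Σd² / [n(n²−1)] = 1 − 6×168 / (9×80)
  = 1 − 1008/720 = 1 − 1.4000 ≈ -0.400

-0.400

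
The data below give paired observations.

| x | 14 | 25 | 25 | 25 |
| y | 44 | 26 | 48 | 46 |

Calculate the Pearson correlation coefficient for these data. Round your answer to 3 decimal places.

n = 4, Σx = 89, Σy = 164, Σx² = 2071, Σy² = 7032, Σxy = 3616
nΣxy − ΣxΣy = 14464 − 14596 = -132
nΣx² − (Σx)² = 8284 − 7921 = 363; nΣy² − (Σy)² = 28128 − 26896 = 1232
r = -132 / √(363 × 1232) = -132 / 668.7421 ≈ -0.197

-0.197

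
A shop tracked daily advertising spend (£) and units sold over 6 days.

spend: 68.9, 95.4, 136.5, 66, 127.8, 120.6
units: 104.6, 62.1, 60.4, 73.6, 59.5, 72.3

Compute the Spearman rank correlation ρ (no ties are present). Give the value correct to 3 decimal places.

-0.829

Rank spend: 2, 3, 6, 1, 5, 4
Rank units: 6, 3, 2, 5, 1, 4
d = rank(spend) − rank(units): -4, 0, 4, -4, 4, 0; Σd² = 64
ρ = 1 − 6Σd² / [n(n²−1)] = 1 − 6×64 / (6×35) = 1 − 384/210 ≈ -0.829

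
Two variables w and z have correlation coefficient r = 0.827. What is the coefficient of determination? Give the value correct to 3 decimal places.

0.684

r² = (0.827)² = 0.684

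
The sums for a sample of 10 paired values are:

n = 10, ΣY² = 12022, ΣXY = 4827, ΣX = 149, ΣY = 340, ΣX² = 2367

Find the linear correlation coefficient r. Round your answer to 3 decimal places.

-0.917

r = (nΣXY − ΣXΣY) / √[(nΣX² − (ΣX)²)(nΣY² − (ΣY)²)]
Numerator: 10×4827 − 149×340 = -2390
Denominator: √[(23670 − 22201)(120220 − 115600)] = √[1469 × 4620] = 2605.1449
r = -2390 / 2605.1449 ≈ -0.917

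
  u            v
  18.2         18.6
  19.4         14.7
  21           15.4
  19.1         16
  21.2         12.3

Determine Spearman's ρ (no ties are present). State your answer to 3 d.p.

Rank u: 1, 3, 4, 2, 5
Rank v: 5, 2, 3, 4, 1
d = rank(u) − rank(v): -4, 1, 1, -2, 4; Σd² = 38
ρ = 1 − 6Σd² / [n(n²−1)] = 1 − 6×38 / (5×24) = 1 − 228/120 ≈ -0.900

-0.900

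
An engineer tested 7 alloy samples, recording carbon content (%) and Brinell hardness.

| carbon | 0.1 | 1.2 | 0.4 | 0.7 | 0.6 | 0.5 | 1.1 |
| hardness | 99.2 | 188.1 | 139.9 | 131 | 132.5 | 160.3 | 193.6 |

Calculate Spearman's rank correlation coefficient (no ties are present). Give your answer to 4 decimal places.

Rank carbon: 1, 7, 2, 5, 4, 3, 6
Rank hardness: 1, 6, 4, 2, 3, 5, 7
d = rank(carbon) − rank(hardness): 0, 1, -2, 3, 1, -2, -1; Σd² = 20
ρ = 1 − 6Σd² / [n(n²−1)] = 1 − 6×20 / (7×48) = 1 − 120/336 ≈ 0.6429

0.6429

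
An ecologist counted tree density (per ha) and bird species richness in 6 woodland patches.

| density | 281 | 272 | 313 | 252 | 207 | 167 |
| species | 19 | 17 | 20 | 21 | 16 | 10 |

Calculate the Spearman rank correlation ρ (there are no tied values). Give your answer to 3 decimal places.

0.657

Rank density: 5, 4, 6, 3, 2, 1
Rank species: 4, 3, 5, 6, 2, 1
d = rank(density) − rank(species): 1, 1, 1, -3, 0, 0; Σd² = 12
ρ = 1 − 6Σd² / [n(n²−1)] = 1 − 6×12 / (6×35) = 1 − 72/210 ≈ 0.657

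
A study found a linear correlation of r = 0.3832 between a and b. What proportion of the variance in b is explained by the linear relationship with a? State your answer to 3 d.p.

r² = (0.3832)² = 0.147

0.147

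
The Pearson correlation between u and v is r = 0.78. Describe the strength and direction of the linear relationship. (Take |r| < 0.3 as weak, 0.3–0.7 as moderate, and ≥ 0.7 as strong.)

r = 0.78 > 0 so the relationship is positive.
|r| = 0.78, which falls in the strong range.

strong positive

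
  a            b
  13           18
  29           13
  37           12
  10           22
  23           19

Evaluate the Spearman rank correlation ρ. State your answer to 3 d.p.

Rank a: 2, 4, 5, 1, 3
Rank b: 3, 2, 1, 5, 4
d = rank(a) − rank(b): -1, 2, 4, -4, -1; Σd² = 38
ρ = 1 − 6Σd² / [n(n²−1)] = 1 − 6×38 / (5×24) = 1 − 228/120 ≈ -0.900

-0.900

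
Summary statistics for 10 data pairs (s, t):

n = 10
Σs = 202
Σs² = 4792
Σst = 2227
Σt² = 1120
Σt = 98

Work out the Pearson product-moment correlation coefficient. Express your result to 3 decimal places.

r = (nΣst − ΣsΣt) / √[(nΣs² − (Σs)²)(nΣt² − (Σt)²)]
Numerator: 10×2227 − 202×98 = 2474
Denominator: √[(47920 − 40804)(11200 − 9604)] = √[7116 × 1596] = 3370.0350
r = 2474 / 3370.0350 ≈ 0.734

0.734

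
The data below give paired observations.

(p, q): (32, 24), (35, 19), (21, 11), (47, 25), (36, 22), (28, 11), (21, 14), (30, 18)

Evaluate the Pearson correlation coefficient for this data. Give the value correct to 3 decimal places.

0.825

n = 8, Σp = 250, Σq = 144, Σp² = 8320, Σq² = 2808, Σpq = 4773
nΣpq − ΣpΣq = 38184 − 36000 = 2184
nΣp² − (Σp)² = 66560 − 62500 = 4060; nΣq² − (Σq)² = 22464 − 20736 = 1728
r = 2184 / √(4060 × 1728) = 2184 / 2648.7129 ≈ 0.825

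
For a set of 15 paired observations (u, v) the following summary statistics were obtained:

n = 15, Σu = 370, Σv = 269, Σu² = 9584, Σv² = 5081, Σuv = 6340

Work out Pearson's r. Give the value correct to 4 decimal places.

-0.8616

r = (nΣuv − ΣuΣv) / √[(nΣu² − (Σu)²)(nΣv² − (Σv)²)]
Numerator: 15×6340 − 370×269 = -4430
Denominator: √[(143760 − 136900)(76215 − 72361)] = √[6860 × 3854] = 5141.8324
r = -4430 / 5141.8324 ≈ -0.8616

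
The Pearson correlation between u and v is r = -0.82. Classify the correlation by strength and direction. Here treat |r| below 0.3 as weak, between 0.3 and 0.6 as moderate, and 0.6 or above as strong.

strong negative

r = -0.82 < 0 so the relationship is negative.
|r| = 0.82, which falls in the strong range.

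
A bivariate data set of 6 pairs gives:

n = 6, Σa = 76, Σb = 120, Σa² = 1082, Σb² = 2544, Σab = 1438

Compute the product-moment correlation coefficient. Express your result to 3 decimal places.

-0.626

r = (nΣab − ΣaΣb) / √[(nΣa² − (Σa)²)(nΣb² − (Σb)²)]
Numerator: 6×1438 − 76×120 = -492
Denominator: √[(6492 − 5776)(15264 − 14400)] = √[716 × 864] = 786.5265
r = -492 / 786.5265 ≈ -0.626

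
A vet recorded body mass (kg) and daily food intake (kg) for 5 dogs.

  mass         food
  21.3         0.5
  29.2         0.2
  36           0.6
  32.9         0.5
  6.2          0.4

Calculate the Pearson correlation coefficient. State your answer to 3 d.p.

0.243

n = 5, Σx = 125.6, Σy = 2.2, Σx² = 3723.18, Σy² = 1.06, Σxy = 57.02
nΣxy − ΣxΣy = 285.1 − 276.32 = 8.78
nΣx² − (Σx)² = 18615.9 − 15775.36 = 2840.54; nΣy² − (Σy)² = 5.3 − 4.84 = 0.46
r = 8.78 / √(2840.54 × 0.46) = 8.78 / 36.1476 ≈ 0.243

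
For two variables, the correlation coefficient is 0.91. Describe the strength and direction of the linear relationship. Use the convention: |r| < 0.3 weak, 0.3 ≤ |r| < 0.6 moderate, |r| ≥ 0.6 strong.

strong positive

r = 0.91 > 0 so the relationship is positive.
|r| = 0.91, which falls in the strong range.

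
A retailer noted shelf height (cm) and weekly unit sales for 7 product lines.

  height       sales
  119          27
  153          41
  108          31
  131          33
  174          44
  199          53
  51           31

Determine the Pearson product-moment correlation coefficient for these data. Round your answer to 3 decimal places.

n = 7, Σx = 935, Σy = 260, Σx² = 138873, Σy² = 10166, Σxy = 36941
nΣxy − ΣxΣy = 258587 − 243100 = 15487
nΣx² − (Σx)² = 972111 − 874225 = 97886; nΣy² − (Σy)² = 71162 − 67600 = 3562
r = 15487 / √(97886 × 3562) = 15487 / 18672.7055 ≈ 0.829

0.829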